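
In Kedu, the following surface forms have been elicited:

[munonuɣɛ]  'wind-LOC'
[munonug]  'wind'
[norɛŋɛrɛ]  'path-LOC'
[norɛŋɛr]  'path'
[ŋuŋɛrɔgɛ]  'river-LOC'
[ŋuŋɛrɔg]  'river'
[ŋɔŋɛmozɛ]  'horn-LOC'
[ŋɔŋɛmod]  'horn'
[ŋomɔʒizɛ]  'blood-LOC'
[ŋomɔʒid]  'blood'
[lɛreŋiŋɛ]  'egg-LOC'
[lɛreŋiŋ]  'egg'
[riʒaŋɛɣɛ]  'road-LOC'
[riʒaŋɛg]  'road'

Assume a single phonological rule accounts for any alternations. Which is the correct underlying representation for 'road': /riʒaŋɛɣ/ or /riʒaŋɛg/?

/riʒaŋɛɣ/

The stem for 'road' ends in [ɣ] in [riʒaŋɛɣɛ] but [g] in [riʒaŋɛg].
The stem 'river' ([ŋuŋɛrɔgɛ], [ŋuŋɛrɔg]) shows [g] unchanged in both environments, so [g] cannot be basic with [ɣ] derived before the LOC suffix.
Therefore /ɣ/ is basic and [g] is derived by word-final hardening (voiced fricatives become stops word-finally).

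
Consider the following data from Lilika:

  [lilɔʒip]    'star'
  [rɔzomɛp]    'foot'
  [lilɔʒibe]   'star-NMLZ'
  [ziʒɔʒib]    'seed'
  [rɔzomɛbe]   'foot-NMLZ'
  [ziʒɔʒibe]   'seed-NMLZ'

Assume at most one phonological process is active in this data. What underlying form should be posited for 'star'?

/lilɔʒip/

'star' shows [p] ~ [b] at the end of the stem ([lilɔʒip] vs [lilɔʒibe]).
But 'seed' keeps [b] in both environments ([ziʒɔʒib], [ziʒɔʒibe]), so there is no rule changing /b/ to [p] in isolation.
The alternation reflects intervocalic voicing: voiceless stops become voiced between vowels. /p/ is underlying.
The underlying form of 'star' is therefore /lilɔʒip/.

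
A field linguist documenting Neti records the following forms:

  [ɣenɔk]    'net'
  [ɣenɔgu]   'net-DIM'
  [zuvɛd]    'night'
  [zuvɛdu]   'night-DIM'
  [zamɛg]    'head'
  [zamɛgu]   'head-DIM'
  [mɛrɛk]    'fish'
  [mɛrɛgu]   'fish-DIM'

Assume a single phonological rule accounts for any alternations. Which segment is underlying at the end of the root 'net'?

'net' shows [k] ~ [g] at the end of the stem ([ɣenɔk] vs [ɣenɔgu]).
But 'head' keeps [g] in both environments ([zamɛg], [zamɛgu]), so there is no rule changing /g/ to [k] in isolation.
The alternation reflects intervocalic voicing: voiceless stops become voiced between vowels. /k/ is underlying.

/k/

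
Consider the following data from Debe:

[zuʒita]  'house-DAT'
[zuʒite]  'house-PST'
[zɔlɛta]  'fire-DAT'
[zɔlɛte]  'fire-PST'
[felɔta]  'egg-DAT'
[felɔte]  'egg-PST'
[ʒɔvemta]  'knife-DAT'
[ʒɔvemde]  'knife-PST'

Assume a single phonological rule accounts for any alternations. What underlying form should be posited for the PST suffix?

/-de/

The PST suffix surfaces as [-de] and [-te], depending on the final segment of the stem.
The DAT suffix, which begins with [t], is invariant after every stem; so [t] is not altered by any rule here.
So the underlying form is /-de/, and voiced stops become voiceless after a vowel.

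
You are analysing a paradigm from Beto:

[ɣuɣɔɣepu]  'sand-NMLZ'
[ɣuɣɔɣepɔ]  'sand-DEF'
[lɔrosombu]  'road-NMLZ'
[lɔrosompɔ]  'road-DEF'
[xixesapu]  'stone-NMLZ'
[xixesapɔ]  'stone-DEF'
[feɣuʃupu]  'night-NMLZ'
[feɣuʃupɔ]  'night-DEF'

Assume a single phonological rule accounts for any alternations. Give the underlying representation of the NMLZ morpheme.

The NMLZ morpheme has two allomorphs, [-bu] and [-pu].
The DEF suffix, which begins with [p], is invariant after every stem; so [p] is not altered by any rule here.
So the underlying form is /-bu/, and voiced stops become voiceless after a vowel.

/-bu/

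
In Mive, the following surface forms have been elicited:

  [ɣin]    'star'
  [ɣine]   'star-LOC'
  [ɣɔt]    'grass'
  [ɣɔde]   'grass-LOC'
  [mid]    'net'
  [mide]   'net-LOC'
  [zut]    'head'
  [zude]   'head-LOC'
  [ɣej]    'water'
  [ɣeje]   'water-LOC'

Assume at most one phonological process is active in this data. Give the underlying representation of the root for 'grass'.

/ɣɔt/

The root 'grass' surfaces as [ɣɔt] and [ɣɔde], with a stem-final [t] ~ [d] alternation.
If /d/ were underlying and a rule turned it into [t] in isolation, 'net' would also alternate; but it has [d] in both [mid] and [mide].
Therefore /t/ is basic and [d] is derived by intervocalic voicing (voiceless stops become voiced between vowels).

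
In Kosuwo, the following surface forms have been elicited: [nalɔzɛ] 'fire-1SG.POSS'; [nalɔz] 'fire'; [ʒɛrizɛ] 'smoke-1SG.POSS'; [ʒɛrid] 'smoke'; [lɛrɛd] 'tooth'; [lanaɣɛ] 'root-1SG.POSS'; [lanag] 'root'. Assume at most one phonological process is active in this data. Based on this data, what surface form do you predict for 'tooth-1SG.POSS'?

[lɛrɛzɛ]

'smoke' shows [z] ~ [d] at the end of the stem ([ʒɛrizɛ] vs [ʒɛrid]).
The stem 'fire' ([nalɔzɛ], [nalɔz]) shows [z] unchanged in both environments, so [z] cannot be basic with [d] derived in isolation.
The underlying segment must be /d/; voiced stops become fricatives between vowels, yielding [z] there.
The one attested form of 'tooth', [lɛrɛd], shows underlying /lɛrɛd/. Applying the same rule between vowels gives [lɛrɛzɛ].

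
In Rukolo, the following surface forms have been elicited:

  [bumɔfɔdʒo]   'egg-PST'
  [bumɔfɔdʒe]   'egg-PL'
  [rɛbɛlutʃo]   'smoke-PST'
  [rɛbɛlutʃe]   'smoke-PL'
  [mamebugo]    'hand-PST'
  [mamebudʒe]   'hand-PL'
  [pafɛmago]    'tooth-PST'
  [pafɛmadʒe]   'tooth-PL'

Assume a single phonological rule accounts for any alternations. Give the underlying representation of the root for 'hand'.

'hand' shows [g] ~ [dʒ] at the end of the stem ([mamebugo] vs [mamebudʒe]).
The stem 'egg' ([bumɔfɔdʒo], [bumɔfɔdʒe]) shows [dʒ] unchanged in both environments, so [dʒ] cannot be basic with [g] derived before the PST suffix.
Therefore /g/ is basic and [dʒ] is derived by palatalization before a front vowel (/g/ becomes palato-alveolar [dʒ] before a front vowel).

/mamebug/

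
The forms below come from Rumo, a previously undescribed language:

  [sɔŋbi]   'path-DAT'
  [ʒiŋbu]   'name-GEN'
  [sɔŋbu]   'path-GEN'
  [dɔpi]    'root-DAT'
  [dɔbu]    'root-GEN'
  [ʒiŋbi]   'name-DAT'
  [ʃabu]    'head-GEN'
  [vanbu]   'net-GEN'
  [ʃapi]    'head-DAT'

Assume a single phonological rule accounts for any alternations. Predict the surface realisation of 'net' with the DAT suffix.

The DAT morpheme has two allomorphs, [-bi] and [-pi].
By contrast the GEN suffix keeps its initial [b] throughout — that segment must be underlying.
So the underlying form is /-pi/, and voiceless stops become voiced after a nasal.
After 'net', which ends in a nasal, the suffix surfaces as [-bi], giving [vanbi].

[vanbi]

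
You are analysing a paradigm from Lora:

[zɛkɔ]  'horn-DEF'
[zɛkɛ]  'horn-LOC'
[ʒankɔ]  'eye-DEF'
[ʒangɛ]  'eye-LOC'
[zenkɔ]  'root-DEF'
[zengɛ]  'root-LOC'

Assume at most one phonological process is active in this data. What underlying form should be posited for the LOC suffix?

The LOC suffix surfaces as [-gɛ] and [-kɛ], depending on the final segment of the stem.
The DEF suffix, which begins with [k], is invariant after every stem; so [k] is not altered by any rule here.
So the underlying form is /-gɛ/, and voiced stops become voiceless after a vowel.

/-gɛ/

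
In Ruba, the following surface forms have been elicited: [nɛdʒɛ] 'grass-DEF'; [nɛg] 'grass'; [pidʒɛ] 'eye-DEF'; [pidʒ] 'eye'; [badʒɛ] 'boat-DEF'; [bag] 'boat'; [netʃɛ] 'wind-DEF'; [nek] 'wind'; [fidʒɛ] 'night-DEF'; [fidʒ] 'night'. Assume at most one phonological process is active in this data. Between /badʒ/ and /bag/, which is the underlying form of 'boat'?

/bag/

The root 'boat' surfaces as [badʒɛ] and [bag], with a stem-final [dʒ] ~ [g] alternation.
If /dʒ/ were underlying and a rule turned it into [g] in isolation, 'night' would also alternate; but it has [dʒ] in both [fidʒɛ] and [fidʒ].
So /g/ is underlying, and a rule of palatalization before a front vowel — /k/ and /g/ become palato-alveolar [tʃ] and [dʒ] before a front vowel — gives [dʒ].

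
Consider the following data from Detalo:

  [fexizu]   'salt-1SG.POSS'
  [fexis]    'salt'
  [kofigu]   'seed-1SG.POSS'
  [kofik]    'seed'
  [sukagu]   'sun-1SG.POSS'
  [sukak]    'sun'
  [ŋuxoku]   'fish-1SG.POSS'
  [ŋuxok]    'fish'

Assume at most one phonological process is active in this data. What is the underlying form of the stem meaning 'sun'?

/sukag/

The stem for 'sun' ends in [g] in [sukagu] but [k] in [sukak].
But 'fish' keeps [k] in both environments ([ŋuxoku], [ŋuxok]), so there is no rule changing /k/ to [g] before the 1SG.POSS suffix.
The alternation reflects word-final obstruent devoicing: voiced obstruents become voiceless word-finally. /g/ is underlying.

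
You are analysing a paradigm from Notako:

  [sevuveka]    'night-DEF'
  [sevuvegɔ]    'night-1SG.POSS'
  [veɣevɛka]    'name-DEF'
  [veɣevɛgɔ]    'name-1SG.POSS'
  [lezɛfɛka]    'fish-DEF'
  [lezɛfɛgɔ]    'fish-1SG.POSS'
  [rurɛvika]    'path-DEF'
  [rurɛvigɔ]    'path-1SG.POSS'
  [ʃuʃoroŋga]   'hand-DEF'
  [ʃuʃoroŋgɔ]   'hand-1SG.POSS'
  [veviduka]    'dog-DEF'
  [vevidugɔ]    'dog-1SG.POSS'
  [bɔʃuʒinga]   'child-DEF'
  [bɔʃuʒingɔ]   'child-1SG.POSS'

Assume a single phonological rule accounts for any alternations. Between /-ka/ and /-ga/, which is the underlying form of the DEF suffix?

/-ka/

The DEF suffix surfaces as [-ga] and [-ka], depending on the final segment of the stem.
The 1SG.POSS suffix, which begins with [g], is invariant after every stem; so [g] is not altered by any rule here.
The DEF suffix is therefore /-ka/ underlyingly, with post-nasal voicing: voiceless stops become voiced after a nasal.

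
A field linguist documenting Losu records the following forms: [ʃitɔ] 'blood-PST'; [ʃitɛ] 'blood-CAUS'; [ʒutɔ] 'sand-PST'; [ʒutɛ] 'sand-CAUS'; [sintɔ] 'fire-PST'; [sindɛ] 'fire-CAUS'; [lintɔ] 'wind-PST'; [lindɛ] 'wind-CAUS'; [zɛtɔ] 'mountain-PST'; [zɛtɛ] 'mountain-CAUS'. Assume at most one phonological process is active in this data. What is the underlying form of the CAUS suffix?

/-dɛ/

The CAUS suffix surfaces as [-dɛ] and [-tɛ], depending on the final segment of the stem.
The PST suffix, which begins with [t], is invariant after every stem; so [t] is not altered by any rule here.
The CAUS suffix is therefore /-dɛ/ underlyingly, with post-vocalic devoicing: voiced stops become voiceless after a vowel.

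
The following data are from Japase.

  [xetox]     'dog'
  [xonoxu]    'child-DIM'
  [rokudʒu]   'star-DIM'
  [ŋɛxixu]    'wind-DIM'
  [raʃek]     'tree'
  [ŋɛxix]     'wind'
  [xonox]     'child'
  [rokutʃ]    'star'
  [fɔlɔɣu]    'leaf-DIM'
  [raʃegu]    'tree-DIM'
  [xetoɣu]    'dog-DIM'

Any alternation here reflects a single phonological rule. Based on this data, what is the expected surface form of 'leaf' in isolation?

'dog' shows [x] ~ [ɣ] at the end of the stem ([xetox] vs [xetoɣu]).
Compare 'wind', with invariant [x] in [ŋɛxix] and [ŋɛxixu]: an analysis with underlying /x/ and a rule producing [ɣ] before the DIM suffix would wrongly predict alternation here too.
The underlying segment must be /ɣ/; voiced obstruents become voiceless word-finally, yielding [x] there.
The one attested form of 'leaf', [fɔlɔɣu], shows underlying /fɔlɔɣ/. Applying the same rule word-finally gives [fɔlɔx].

[fɔlɔx]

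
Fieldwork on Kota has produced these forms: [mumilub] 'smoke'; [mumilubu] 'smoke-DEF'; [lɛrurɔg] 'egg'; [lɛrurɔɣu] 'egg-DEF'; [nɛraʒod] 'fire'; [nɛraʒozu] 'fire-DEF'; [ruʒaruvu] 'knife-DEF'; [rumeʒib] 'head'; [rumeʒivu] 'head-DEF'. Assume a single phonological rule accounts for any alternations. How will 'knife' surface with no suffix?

[ruʒarub]

The root 'head' surfaces as [rumeʒib] and [rumeʒivu], with a stem-final [b] ~ [v] alternation.
The stem 'smoke' ([mumilub], [mumilubu]) shows [b] unchanged in both environments, so [b] cannot be basic with [v] derived before the DEF suffix.
The alternation reflects word-final hardening: voiced fricatives become stops word-finally. /v/ is underlying.
The one attested form of 'knife', [ruʒaruvu], shows underlying /ruʒaruv/. Applying the same rule word-finally gives [ruʒarub].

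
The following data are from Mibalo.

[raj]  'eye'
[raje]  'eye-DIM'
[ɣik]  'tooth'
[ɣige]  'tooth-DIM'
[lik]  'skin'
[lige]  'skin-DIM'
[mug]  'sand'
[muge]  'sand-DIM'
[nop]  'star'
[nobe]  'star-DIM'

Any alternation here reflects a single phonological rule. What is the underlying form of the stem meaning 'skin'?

/lik/

The stem for 'skin' ends in [k] in [lik] but [g] in [lige].
But 'sand' keeps [g] in both environments ([mug], [muge]), so there is no rule changing /g/ to [k] in isolation.
So /k/ is underlying, and a rule of intervocalic voicing — voiceless stops become voiced between vowels — gives [g].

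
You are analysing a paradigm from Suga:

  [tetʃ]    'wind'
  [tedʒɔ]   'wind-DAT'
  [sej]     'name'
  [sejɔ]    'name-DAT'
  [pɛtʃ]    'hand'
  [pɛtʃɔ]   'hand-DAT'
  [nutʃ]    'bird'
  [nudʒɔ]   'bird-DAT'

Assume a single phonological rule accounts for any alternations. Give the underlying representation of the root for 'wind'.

/tedʒ/

In [tetʃ] and [tedʒɔ] the final segment of 'wind' alternates: [tʃ] ~ [dʒ].
The stem 'hand' ([pɛtʃ], [pɛtʃɔ]) shows [tʃ] unchanged in both environments, so [tʃ] cannot be basic with [dʒ] derived before the DAT suffix.
The alternation reflects word-final obstruent devoicing: voiced obstruents become voiceless word-finally. /dʒ/ is underlying.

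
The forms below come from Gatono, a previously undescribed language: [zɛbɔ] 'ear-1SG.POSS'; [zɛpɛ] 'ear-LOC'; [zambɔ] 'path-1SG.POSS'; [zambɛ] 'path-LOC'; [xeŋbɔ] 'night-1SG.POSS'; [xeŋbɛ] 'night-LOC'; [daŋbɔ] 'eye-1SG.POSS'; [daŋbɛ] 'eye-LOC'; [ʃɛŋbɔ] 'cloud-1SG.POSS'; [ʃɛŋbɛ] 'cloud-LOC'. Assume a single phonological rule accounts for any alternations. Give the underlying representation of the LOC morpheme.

/-pɛ/

The LOC morpheme has two allomorphs, [-bɛ] and [-pɛ].
The 1SG.POSS suffix, which begins with [b], is invariant after every stem; so [b] is not altered by any rule here.
So the underlying form is /-pɛ/, and voiceless stops become voiced after a nasal.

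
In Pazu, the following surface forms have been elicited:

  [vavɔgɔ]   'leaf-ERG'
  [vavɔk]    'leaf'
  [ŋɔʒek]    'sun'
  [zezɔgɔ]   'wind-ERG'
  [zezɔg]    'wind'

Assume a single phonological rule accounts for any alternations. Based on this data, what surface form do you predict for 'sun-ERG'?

'leaf' shows [g] ~ [k] at the end of the stem ([vavɔgɔ] vs [vavɔk]).
Compare 'wind', with invariant [g] in [zezɔgɔ] and [zezɔg]: an analysis with underlying /g/ and a rule producing [k] in isolation would wrongly predict alternation here too.
The underlying segment must be /k/; voiceless stops become voiced between vowels, yielding [g] there.
From [ŋɔʒek] the stem 'sun' is /ŋɔʒek/; between vowels this yields [ŋɔʒegɔ].

[ŋɔʒegɔ]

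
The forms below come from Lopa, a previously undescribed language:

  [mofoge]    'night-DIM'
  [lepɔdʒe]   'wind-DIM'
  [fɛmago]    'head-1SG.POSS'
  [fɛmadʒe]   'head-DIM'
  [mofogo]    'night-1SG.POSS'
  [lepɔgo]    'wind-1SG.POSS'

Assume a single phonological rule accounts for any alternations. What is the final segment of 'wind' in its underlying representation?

/dʒ/

The root 'wind' surfaces as [lepɔdʒe] and [lepɔgo], with a stem-final [dʒ] ~ [g] alternation.
Compare 'night', with invariant [g] in [mofoge] and [mofogo]: an analysis with underlying /g/ and a rule producing [dʒ] before the DIM suffix would wrongly predict alternation here too.
The alternation reflects depalatalization: palato-alveolar /dʒ/ becomes [g] when no front vowel follows. /dʒ/ is underlying.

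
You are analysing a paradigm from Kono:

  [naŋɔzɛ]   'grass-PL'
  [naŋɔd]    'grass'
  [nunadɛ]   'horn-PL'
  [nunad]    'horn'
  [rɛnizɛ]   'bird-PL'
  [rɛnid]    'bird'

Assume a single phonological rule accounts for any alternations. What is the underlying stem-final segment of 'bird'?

In [rɛnizɛ] and [rɛnid] the final segment of 'bird' alternates: [z] ~ [d].
But 'horn' keeps [d] in both environments ([nunadɛ], [nunad]), so there is no rule changing /d/ to [z] before the PL suffix.
The underlying segment must be /z/; voiced fricatives become stops word-finally, yielding [d] there.

/z/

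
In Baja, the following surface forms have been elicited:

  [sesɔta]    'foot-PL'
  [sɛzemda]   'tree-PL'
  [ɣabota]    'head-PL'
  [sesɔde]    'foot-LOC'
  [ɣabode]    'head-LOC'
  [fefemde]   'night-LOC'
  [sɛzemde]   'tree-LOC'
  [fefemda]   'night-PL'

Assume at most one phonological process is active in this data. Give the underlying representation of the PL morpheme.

The PL suffix surfaces as [-da] and [-ta], depending on the final segment of the stem.
By contrast the LOC suffix keeps its initial [d] throughout — that segment must be underlying.
The PL suffix is therefore /-ta/ underlyingly, with post-nasal voicing: voiceless stops become voiced after a nasal.

/-ta/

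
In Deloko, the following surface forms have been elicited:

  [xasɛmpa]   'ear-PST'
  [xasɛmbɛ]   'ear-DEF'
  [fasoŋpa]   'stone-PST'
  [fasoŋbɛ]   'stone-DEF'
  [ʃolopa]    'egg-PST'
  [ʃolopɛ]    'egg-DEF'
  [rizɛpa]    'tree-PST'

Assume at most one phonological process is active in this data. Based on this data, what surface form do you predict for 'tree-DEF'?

[rizɛpɛ]

The DEF morpheme has two allomorphs, [-bɛ] and [-pɛ].
By contrast the PST suffix keeps its initial [p] throughout — that segment must be underlying.
So the underlying form is /-bɛ/, and voiced stops become voiceless after a vowel.
After 'tree', which ends in a vowel, the suffix surfaces as [-pɛ], giving [rizɛpɛ].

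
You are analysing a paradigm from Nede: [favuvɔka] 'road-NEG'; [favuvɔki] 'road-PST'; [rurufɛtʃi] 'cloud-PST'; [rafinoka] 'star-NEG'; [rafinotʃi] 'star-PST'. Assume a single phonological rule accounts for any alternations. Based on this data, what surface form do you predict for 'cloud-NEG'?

[rurufɛka]

The stem for 'star' ends in [k] in [rafinoka] but [tʃ] in [rafinotʃi].
But 'road' keeps [k] in both environments ([favuvɔka], [favuvɔki]), so there is no rule changing /k/ to [tʃ] before the PST suffix.
The underlying segment must be /tʃ/; palato-alveolar /tʃ/ becomes [k] when no front vowel follows, yielding [k] there.
The one attested form of 'cloud', [rurufɛtʃi], shows underlying /rurufɛtʃ/. Applying the same rule when no front vowel follows gives [rurufɛka].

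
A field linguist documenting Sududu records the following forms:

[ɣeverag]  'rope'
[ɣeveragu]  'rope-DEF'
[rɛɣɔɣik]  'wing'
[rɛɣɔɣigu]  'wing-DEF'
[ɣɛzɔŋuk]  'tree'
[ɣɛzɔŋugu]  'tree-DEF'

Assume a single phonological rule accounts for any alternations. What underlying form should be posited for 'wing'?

/rɛɣɔɣik/

The stem for 'wing' ends in [k] in [rɛɣɔɣik] but [g] in [rɛɣɔɣigu].
The stem 'rope' ([ɣeverag], [ɣeveragu]) shows [g] unchanged in both environments, so [g] cannot be basic with [k] derived in isolation.
So /k/ is underlying, and a rule of intervocalic voicing — voiceless stops become voiced between vowels — gives [g].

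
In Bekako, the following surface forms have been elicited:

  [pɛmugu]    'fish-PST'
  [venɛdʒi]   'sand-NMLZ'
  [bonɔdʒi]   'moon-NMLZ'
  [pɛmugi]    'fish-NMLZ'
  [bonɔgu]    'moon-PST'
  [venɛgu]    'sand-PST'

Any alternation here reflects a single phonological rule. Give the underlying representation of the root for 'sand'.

/venɛdʒ/

The stem for 'sand' ends in [dʒ] in [venɛdʒi] but [g] in [venɛgu].
If /g/ were underlying and a rule turned it into [dʒ] before the NMLZ suffix, 'fish' would also alternate; but it has [g] in both [pɛmugi] and [pɛmugu].
The alternation reflects depalatalization: palato-alveolar /dʒ/ becomes [g] when no front vowel follows. /dʒ/ is underlying.
The underlying form of 'sand' is therefore /venɛdʒ/.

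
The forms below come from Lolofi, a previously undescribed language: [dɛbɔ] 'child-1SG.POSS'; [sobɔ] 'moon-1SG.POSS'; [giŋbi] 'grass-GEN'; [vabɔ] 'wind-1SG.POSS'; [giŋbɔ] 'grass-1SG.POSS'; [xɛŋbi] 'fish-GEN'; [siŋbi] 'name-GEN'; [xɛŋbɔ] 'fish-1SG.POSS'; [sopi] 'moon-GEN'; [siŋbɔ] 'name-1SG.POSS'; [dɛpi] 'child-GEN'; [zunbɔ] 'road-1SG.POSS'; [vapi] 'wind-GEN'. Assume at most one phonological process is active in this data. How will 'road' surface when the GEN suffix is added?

The GEN morpheme has two allomorphs, [-bi] and [-pi].
By contrast the 1SG.POSS suffix keeps its initial [b] throughout — that segment must be underlying.
So the underlying form is /-pi/, and voiceless stops become voiced after a nasal.
After 'road', which ends in a nasal, the suffix surfaces as [-bi], giving [zunbi].

[zunbi]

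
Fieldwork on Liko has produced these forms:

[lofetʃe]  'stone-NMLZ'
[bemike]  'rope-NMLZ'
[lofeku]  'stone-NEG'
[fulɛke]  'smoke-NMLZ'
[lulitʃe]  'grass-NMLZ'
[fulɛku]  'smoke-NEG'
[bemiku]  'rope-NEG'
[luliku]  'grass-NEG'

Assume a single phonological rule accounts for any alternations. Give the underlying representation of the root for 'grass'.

/lulitʃ/

The root 'grass' surfaces as [lulitʃe] and [luliku], with a stem-final [tʃ] ~ [k] alternation.
Compare 'smoke', with invariant [k] in [fulɛke] and [fulɛku]: an analysis with underlying /k/ and a rule producing [tʃ] before the NMLZ suffix would wrongly predict alternation here too.
The underlying segment must be /tʃ/; palato-alveolar /tʃ/ becomes [k] when no front vowel follows, yielding [k] there.
Hence 'grass' is /lulitʃ/ underlyingly.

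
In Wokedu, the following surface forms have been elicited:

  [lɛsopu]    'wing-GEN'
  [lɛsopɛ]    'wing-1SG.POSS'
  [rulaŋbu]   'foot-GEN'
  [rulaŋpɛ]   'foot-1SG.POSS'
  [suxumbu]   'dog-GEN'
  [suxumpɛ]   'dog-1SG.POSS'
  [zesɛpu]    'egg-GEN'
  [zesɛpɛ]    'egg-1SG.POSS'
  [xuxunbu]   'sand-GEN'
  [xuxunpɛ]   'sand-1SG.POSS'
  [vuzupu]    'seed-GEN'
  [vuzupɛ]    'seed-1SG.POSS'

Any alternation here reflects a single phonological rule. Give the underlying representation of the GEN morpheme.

The GEN suffix surfaces as [-bu] and [-pu], depending on the final segment of the stem.
By contrast the 1SG.POSS suffix keeps its initial [p] throughout — that segment must be underlying.
So the underlying form is /-bu/, and voiced stops become voiceless after a vowel.

/-bu/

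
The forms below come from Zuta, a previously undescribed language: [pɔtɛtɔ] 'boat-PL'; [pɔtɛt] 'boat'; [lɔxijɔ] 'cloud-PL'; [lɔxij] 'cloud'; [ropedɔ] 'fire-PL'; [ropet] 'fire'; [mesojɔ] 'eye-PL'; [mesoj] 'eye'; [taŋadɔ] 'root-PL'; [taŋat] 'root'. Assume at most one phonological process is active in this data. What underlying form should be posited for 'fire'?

/roped/

In [ropedɔ] and [ropet] the final segment of 'fire' alternates: [d] ~ [t].
The stem 'boat' ([pɔtɛtɔ], [pɔtɛt]) shows [t] unchanged in both environments, so [t] cannot be basic with [d] derived before the PL suffix.
So /d/ is underlying, and a rule of word-final obstruent devoicing — voiced obstruents become voiceless word-finally — gives [t].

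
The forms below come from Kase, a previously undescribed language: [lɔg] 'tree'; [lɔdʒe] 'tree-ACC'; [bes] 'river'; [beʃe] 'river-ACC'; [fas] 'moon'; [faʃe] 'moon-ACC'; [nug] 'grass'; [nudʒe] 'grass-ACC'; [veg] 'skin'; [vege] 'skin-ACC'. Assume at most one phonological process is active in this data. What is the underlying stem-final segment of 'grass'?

In [nug] and [nudʒe] the final segment of 'grass' alternates: [g] ~ [dʒ].
Compare 'skin', with invariant [g] in [veg] and [vege]: an analysis with underlying /g/ and a rule producing [dʒ] before the ACC suffix would wrongly predict alternation here too.
Therefore /dʒ/ is basic and [g] is derived by depalatalization (palato-alveolar /dʒ/ and /ʃ/ become [g] and [s] when no front vowel follows).

/dʒ/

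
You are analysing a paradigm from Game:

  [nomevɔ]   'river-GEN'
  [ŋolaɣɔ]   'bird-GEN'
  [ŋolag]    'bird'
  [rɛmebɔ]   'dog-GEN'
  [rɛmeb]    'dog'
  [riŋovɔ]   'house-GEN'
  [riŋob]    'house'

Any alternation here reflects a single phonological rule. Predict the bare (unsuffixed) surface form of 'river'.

[nomeb]

In [riŋovɔ] and [riŋob] the final segment of 'house' alternates: [v] ~ [b].
The stem 'dog' ([rɛmebɔ], [rɛmeb]) shows [b] unchanged in both environments, so [b] cannot be basic with [v] derived before the GEN suffix.
Therefore /v/ is basic and [b] is derived by word-final hardening (voiced fricatives become stops word-finally).
The one attested form of 'river', [nomevɔ], shows underlying /nomev/. Applying the same rule word-finally gives [nomeb].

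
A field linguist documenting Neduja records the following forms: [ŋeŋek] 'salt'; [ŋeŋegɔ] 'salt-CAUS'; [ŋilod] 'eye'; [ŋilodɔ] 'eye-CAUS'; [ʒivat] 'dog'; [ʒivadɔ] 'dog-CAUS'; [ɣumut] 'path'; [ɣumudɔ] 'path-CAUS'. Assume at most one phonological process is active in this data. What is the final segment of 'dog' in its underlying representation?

The root 'dog' surfaces as [ʒivat] and [ʒivadɔ], with a stem-final [t] ~ [d] alternation.
But 'eye' keeps [d] in both environments ([ŋilod], [ŋilodɔ]), so there is no rule changing /d/ to [t] in isolation.
The alternation reflects intervocalic voicing: voiceless stops become voiced between vowels. /t/ is underlying.

/t/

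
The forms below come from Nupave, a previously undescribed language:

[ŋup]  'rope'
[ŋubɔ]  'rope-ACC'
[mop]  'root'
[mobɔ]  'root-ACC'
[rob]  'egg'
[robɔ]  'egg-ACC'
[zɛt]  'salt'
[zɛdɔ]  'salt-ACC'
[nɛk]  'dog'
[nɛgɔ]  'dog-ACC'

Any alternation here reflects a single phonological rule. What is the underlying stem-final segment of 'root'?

/p/

The root 'root' surfaces as [mop] and [mobɔ], with a stem-final [p] ~ [b] alternation.
If /b/ were underlying and a rule turned it into [p] in isolation, 'egg' would also alternate; but it has [b] in both [rob] and [robɔ].
The alternation reflects intervocalic voicing: voiceless stops become voiced between vowels. /p/ is underlying.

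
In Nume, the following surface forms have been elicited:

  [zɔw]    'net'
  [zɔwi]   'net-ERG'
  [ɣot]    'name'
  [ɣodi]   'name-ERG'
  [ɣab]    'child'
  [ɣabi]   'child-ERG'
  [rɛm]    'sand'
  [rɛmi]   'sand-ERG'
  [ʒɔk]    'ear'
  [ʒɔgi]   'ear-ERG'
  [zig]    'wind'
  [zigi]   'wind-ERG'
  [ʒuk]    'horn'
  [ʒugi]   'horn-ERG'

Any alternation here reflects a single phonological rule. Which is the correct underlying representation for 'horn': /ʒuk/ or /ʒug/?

In [ʒuk] and [ʒugi] the final segment of 'horn' alternates: [k] ~ [g].
The stem 'wind' ([zig], [zigi]) shows [g] unchanged in both environments, so [g] cannot be basic with [k] derived in isolation.
The underlying segment must be /k/; voiceless stops become voiced between vowels, yielding [g] there.

/ʒuk/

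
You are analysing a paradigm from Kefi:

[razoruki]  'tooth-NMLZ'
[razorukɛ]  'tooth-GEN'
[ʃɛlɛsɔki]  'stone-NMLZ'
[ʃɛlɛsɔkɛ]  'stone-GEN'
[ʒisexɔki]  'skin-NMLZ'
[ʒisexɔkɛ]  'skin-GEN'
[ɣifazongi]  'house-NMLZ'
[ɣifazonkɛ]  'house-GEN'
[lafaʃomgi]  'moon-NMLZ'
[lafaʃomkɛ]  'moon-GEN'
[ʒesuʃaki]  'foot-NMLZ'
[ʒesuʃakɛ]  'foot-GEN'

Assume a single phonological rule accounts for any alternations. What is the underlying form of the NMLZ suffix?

The NMLZ morpheme has two allomorphs, [-gi] and [-ki].
The GEN suffix, which begins with [k], is invariant after every stem; so [k] is not altered by any rule here.
The NMLZ suffix is therefore /-gi/ underlyingly, with post-vocalic devoicing: voiced stops become voiceless after a vowel.

/-gi/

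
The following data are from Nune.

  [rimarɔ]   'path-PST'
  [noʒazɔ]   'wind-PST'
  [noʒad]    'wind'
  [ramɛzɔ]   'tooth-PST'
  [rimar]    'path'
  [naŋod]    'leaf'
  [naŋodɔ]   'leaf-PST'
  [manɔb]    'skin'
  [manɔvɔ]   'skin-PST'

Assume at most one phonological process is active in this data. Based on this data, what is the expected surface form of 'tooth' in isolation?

[ramɛd]

In [noʒazɔ] and [noʒad] the final segment of 'wind' alternates: [z] ~ [d].
The stem 'leaf' ([naŋodɔ], [naŋod]) shows [d] unchanged in both environments, so [d] cannot be basic with [z] derived before the PST suffix.
The underlying segment must be /z/; voiced fricatives become stops word-finally, yielding [d] there.
From [ramɛzɔ] the stem 'tooth' is /ramɛz/; word-finally this yields [ramɛd].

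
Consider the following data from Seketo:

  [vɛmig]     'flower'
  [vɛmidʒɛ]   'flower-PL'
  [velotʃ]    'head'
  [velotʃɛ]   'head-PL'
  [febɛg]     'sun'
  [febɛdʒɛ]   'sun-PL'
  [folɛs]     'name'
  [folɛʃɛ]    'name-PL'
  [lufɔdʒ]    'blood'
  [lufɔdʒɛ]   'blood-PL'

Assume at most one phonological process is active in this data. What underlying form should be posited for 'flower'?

In [vɛmig] and [vɛmidʒɛ] the final segment of 'flower' alternates: [g] ~ [dʒ].
If /dʒ/ were underlying and a rule turned it into [g] in isolation, 'blood' would also alternate; but it has [dʒ] in both [lufɔdʒ] and [lufɔdʒɛ].
Therefore /g/ is basic and [dʒ] is derived by palatalization before a front vowel (/g/ and /s/ become palato-alveolar [dʒ] and [ʃ] before a front vowel).
So 'flower' = /vɛmig/.

/vɛmig/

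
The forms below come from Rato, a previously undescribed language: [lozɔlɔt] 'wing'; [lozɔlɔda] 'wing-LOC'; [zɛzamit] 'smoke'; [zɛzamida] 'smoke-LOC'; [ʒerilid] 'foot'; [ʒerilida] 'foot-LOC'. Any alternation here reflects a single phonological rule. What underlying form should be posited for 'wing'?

/lozɔlɔt/

In [lozɔlɔt] and [lozɔlɔda] the final segment of 'wing' alternates: [t] ~ [d].
If /d/ were underlying and a rule turned it into [t] in isolation, 'foot' would also alternate; but it has [d] in both [ʒerilid] and [ʒerilida].
Therefore /t/ is basic and [d] is derived by intervocalic voicing (voiceless stops become voiced between vowels).
Hence 'wing' is /lozɔlɔt/ underlyingly.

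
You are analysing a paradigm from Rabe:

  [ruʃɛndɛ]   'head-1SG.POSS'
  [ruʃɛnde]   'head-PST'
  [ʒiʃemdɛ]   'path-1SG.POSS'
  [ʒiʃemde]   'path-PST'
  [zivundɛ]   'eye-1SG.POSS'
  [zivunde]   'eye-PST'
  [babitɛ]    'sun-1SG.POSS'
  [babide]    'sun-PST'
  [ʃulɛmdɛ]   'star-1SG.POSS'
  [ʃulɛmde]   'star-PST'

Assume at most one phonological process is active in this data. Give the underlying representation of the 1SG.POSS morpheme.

/-tɛ/

The 1SG.POSS morpheme has two allomorphs, [-dɛ] and [-tɛ].
By contrast the PST suffix keeps its initial [d] throughout — that segment must be underlying.
So the underlying form is /-tɛ/, and voiceless stops become voiced after a nasal.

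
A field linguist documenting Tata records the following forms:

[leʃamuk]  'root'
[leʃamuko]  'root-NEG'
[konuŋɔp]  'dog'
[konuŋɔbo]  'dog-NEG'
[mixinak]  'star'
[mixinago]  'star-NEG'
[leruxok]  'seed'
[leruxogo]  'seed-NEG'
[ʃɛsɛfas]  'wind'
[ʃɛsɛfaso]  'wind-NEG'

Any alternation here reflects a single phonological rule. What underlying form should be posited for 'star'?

In [mixinak] and [mixinago] the final segment of 'star' alternates: [k] ~ [g].
The stem 'root' ([leʃamuk], [leʃamuko]) shows [k] unchanged in both environments, so [k] cannot be basic with [g] derived before the NEG suffix.
The alternation reflects word-final obstruent devoicing: voiced obstruents become voiceless word-finally. /g/ is underlying.
The underlying form of 'star' is therefore /mixinag/.

/mixinag/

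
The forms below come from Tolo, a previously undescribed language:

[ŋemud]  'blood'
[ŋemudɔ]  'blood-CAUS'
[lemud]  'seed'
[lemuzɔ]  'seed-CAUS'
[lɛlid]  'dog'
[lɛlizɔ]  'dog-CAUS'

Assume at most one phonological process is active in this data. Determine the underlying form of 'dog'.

/lɛliz/

The stem for 'dog' ends in [d] in [lɛlid] but [z] in [lɛlizɔ].
But 'blood' keeps [d] in both environments ([ŋemud], [ŋemudɔ]), so there is no rule changing /d/ to [z] before the CAUS suffix.
The underlying segment must be /z/; voiced fricatives become stops word-finally, yielding [d] there.
The underlying form of 'dog' is therefore /lɛliz/.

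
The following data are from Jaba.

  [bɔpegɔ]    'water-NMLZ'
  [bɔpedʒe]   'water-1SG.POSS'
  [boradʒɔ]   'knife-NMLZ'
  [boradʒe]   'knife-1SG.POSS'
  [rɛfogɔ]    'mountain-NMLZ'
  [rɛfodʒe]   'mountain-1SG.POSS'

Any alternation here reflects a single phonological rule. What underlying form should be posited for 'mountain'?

In [rɛfogɔ] and [rɛfodʒe] the final segment of 'mountain' alternates: [g] ~ [dʒ].
But 'knife' keeps [dʒ] in both environments ([boradʒɔ], [boradʒe]), so there is no rule changing /dʒ/ to [g] before the NMLZ suffix.
The alternation reflects palatalization before a front vowel: /g/ becomes palato-alveolar [dʒ] before a front vowel. /g/ is underlying.

/rɛfog/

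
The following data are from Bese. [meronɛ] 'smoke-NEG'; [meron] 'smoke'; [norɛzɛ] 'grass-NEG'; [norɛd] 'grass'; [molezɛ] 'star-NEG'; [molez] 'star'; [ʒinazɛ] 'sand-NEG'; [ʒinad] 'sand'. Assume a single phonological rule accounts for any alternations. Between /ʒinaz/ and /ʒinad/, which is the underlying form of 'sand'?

/ʒinad/

In [ʒinazɛ] and [ʒinad] the final segment of 'sand' alternates: [z] ~ [d].
If /z/ were underlying and a rule turned it into [d] in isolation, 'star' would also alternate; but it has [z] in both [molezɛ] and [molez].
The underlying segment must be /d/; voiced stops become fricatives between vowels, yielding [z] there.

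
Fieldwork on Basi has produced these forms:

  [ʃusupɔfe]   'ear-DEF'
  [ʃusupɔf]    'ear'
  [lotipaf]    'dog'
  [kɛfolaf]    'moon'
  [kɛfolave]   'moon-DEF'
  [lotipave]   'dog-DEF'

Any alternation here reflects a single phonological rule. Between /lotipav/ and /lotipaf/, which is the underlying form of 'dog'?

'dog' shows [v] ~ [f] at the end of the stem ([lotipave] vs [lotipaf]).
If /f/ were underlying and a rule turned it into [v] before the DEF suffix, 'ear' would also alternate; but it has [f] in both [ʃusupɔfe] and [ʃusupɔf].
The underlying segment must be /v/; voiced obstruents become voiceless word-finally, yielding [f] there.

/lotipav/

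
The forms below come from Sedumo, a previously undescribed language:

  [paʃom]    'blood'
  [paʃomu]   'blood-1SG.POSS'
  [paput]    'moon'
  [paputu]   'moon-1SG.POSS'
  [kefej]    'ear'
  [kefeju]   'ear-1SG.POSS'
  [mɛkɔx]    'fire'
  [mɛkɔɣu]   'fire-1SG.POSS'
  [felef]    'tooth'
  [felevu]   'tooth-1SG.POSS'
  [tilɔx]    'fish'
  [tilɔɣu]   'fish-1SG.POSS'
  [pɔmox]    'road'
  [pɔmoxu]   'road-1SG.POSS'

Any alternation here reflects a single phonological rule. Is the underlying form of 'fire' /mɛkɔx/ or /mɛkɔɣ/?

/mɛkɔɣ/

The root 'fire' surfaces as [mɛkɔx] and [mɛkɔɣu], with a stem-final [x] ~ [ɣ] alternation.
Compare 'road', with invariant [x] in [pɔmox] and [pɔmoxu]: an analysis with underlying /x/ and a rule producing [ɣ] before the 1SG.POSS suffix would wrongly predict alternation here too.
The alternation reflects word-final obstruent devoicing: voiced obstruents become voiceless word-finally. /ɣ/ is underlying.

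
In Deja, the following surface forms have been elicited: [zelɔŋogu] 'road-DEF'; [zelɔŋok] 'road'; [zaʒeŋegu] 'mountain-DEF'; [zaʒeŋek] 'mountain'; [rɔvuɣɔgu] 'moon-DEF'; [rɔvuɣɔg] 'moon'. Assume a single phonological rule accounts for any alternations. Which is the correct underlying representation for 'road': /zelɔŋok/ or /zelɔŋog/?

'road' shows [g] ~ [k] at the end of the stem ([zelɔŋogu] vs [zelɔŋok]).
But 'moon' keeps [g] in both environments ([rɔvuɣɔgu], [rɔvuɣɔg]), so there is no rule changing /g/ to [k] in isolation.
Therefore /k/ is basic and [g] is derived by intervocalic voicing (voiceless stops become voiced between vowels).

/zelɔŋok/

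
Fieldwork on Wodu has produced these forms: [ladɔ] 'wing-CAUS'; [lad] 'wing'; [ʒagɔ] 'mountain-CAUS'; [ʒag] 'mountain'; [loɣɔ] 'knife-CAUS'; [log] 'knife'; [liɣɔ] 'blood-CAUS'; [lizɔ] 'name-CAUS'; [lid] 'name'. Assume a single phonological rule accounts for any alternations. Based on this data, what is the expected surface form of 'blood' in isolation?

In [loɣɔ] and [log] the final segment of 'knife' alternates: [ɣ] ~ [g].
If /g/ were underlying and a rule turned it into [ɣ] before the CAUS suffix, 'mountain' would also alternate; but it has [g] in both [ʒagɔ] and [ʒag].
The underlying segment must be /ɣ/; voiced fricatives become stops word-finally, yielding [g] there.
From [liɣɔ] the stem 'blood' is /liɣ/; word-finally this yields [lig].

[lig]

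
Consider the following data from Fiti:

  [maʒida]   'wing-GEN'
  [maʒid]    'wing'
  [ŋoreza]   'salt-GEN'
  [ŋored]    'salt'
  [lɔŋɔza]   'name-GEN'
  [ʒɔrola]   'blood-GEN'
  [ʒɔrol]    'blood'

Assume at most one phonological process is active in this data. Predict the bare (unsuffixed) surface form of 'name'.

[lɔŋɔd]

'salt' shows [z] ~ [d] at the end of the stem ([ŋoreza] vs [ŋored]).
If /d/ were underlying and a rule turned it into [z] before the GEN suffix, 'wing' would also alternate; but it has [d] in both [maʒida] and [maʒid].
The alternation reflects word-final hardening: voiced fricatives become stops word-finally. /z/ is underlying.
From [lɔŋɔza] the stem 'name' is /lɔŋɔz/; word-finally this yields [lɔŋɔd].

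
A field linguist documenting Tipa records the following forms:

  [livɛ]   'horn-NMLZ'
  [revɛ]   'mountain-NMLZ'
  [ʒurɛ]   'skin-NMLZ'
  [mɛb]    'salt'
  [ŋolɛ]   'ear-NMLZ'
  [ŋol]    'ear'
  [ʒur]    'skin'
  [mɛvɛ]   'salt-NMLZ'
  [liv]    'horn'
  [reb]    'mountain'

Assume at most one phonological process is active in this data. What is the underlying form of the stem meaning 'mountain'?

The stem for 'mountain' ends in [b] in [reb] but [v] in [revɛ].
If /v/ were underlying and a rule turned it into [b] in isolation, 'horn' would also alternate; but it has [v] in both [liv] and [livɛ].
The alternation reflects intervocalic spirantization: voiced stops become fricatives between vowels. /b/ is underlying.

/reb/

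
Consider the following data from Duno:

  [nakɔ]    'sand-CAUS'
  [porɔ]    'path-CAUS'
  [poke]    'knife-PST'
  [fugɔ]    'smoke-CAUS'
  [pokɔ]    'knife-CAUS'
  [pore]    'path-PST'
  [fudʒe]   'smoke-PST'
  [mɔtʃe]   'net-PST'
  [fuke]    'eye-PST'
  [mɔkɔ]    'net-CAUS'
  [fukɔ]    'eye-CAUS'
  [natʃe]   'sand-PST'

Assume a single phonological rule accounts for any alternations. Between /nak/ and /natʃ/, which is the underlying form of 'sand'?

/natʃ/

The stem for 'sand' ends in [k] in [nakɔ] but [tʃ] in [natʃe].
The stem 'eye' ([fukɔ], [fuke]) shows [k] unchanged in both environments, so [k] cannot be basic with [tʃ] derived before the PST suffix.
So /tʃ/ is underlying, and a rule of depalatalization — palato-alveolar /tʃ/ and /dʒ/ become [k] and [g] when no front vowel follows — gives [k].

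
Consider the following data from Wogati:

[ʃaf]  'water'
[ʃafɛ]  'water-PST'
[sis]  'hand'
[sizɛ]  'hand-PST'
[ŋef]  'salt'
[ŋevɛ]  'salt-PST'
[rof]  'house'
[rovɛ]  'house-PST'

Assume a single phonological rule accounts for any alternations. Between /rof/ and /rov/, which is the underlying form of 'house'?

The stem for 'house' ends in [f] in [rof] but [v] in [rovɛ].
The stem 'water' ([ʃaf], [ʃafɛ]) shows [f] unchanged in both environments, so [f] cannot be basic with [v] derived before the PST suffix.
The alternation reflects word-final obstruent devoicing: voiced obstruents become voiceless word-finally. /v/ is underlying.

/rov/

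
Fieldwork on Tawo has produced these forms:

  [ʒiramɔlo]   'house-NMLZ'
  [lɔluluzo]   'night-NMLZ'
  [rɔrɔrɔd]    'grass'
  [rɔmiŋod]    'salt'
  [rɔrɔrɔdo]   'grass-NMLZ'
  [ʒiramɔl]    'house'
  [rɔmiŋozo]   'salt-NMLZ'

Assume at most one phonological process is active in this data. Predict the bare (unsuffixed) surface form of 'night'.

[lɔlulud]

In [rɔmiŋod] and [rɔmiŋozo] the final segment of 'salt' alternates: [d] ~ [z].
The stem 'grass' ([rɔrɔrɔd], [rɔrɔrɔdo]) shows [d] unchanged in both environments, so [d] cannot be basic with [z] derived before the NMLZ suffix.
Therefore /z/ is basic and [d] is derived by word-final hardening (voiced fricatives become stops word-finally).
The one attested form of 'night', [lɔluluzo], shows underlying /lɔluluz/. Applying the same rule word-finally gives [lɔlulud].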